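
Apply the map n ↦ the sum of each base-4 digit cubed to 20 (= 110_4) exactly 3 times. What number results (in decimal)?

20 = (1,1,0)_4 → 1³ + 1³ + 0³ = 2
2 = (2)_4 → 2³ = 8
8 = (2,0)_4 → 2³ + 0³ = 8

8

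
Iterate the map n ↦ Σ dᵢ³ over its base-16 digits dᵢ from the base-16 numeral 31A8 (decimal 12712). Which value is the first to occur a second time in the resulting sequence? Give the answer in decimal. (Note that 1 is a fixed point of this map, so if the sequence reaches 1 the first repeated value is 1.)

1

12712 = (3,1,10,8)_16 → 3³ + 1³ + 10³ + 8³ = 1540
1540 = (6,0,4)_16 → 6³ + 0³ + 4³ = 280
280 = (1,1,8)_16 → 1³ + 1³ + 8³ = 514
514 = (2,0,2)_16 → 2³ + 0³ + 2³ = 16
16 = (1,0)_16 → 1³ + 0³ = 1  — reached the fixed point 1.
1 → 1, so 1 is the first repeated value.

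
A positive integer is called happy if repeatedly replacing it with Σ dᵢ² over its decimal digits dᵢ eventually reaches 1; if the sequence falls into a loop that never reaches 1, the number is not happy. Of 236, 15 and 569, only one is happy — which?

236

236: 236 → 49 → 97 → 130 → 10 → 1  — reaches 1 (happy)
15: 15 → 26 → 40 → 16 → 37 → 58 → 89 → 145 → 42 → 20 → 4 → 16  — repeats 16 (not happy)
569: 569 → 142 → 21 → 5 → 25 → 29 → 85 → 89 → 145 → 42 → 20 → 4 → 16 → 37 → 58 → 89  — repeats 89 (not happy)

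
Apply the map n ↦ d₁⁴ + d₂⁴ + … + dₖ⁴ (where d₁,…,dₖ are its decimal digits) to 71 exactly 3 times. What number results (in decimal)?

8208

71 → 7⁴ + 1⁴ = 2401 + 1 = 2402
2402 → 2⁴ + 4⁴ + 0⁴ + 2⁴ = 16 + 256 + 0 + 16 = 288
288 → 2⁴ + 8⁴ + 8⁴ = 16 + 4096 + 4096 = 8208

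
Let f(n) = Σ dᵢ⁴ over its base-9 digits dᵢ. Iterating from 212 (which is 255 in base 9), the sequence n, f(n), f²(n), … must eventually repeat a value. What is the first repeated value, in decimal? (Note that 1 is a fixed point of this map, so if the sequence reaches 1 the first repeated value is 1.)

4098

212 = (2,5,5)_9 → 2⁴ + 5⁴ + 5⁴ = 1266
1266 = (1,6,5,6)_9 → 1⁴ + 6⁴ + 5⁴ + 6⁴ = 3218
3218 = (4,3,6,5)_9 → 4⁴ + 3⁴ + 6⁴ + 5⁴ = 2258
2258 = (3,0,7,8)_9 → 3⁴ + 0⁴ + 7⁴ + 8⁴ = 6578
6578 = (1,0,0,1,8)_9 → 1⁴ + 0⁴ + 0⁴ + 1⁴ + 8⁴ = 4098
4098 = (5,5,5,3)_9 → 5⁴ + 5⁴ + 5⁴ + 3⁴ = 1956
1956 = (2,6,1,3)_9 → 2⁴ + 6⁴ + 1⁴ + 3⁴ = 1394
1394 = (1,8,1,8)_9 → 1⁴ + 8⁴ + 1⁴ + 8⁴ = 8194
8194 = (1,2,2,1,4)_9 → 1⁴ + 2⁴ + 2⁴ + 1⁴ + 4⁴ = 290
290 = (3,5,2)_9 → 3⁴ + 5⁴ + 2⁴ = 722
722 = (8,8,2)_9 → 8⁴ + 8⁴ + 2⁴ = 8208
8208 = (1,2,2,3,0)_9 → 1⁴ + 2⁴ + 2⁴ + 3⁴ + 0⁴ = 114
114 = (1,3,6)_9 → 1⁴ + 3⁴ + 6⁴ = 1378
1378 = (1,8,0,1)_9 → 1⁴ + 8⁴ + 0⁴ + 1⁴ = 4098  — 4098 already appeared earlier.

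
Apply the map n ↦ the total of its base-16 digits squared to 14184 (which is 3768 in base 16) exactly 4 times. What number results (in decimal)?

122

14184 = (3,7,6,8)_16 → 3² + 7² + 6² + 8² = 158
158 = (9,14)_16 → 9² + 14² = 277
277 = (1,1,5)_16 → 1² + 1² + 5² = 27
27 = (1,11)_16 → 1² + 11² = 122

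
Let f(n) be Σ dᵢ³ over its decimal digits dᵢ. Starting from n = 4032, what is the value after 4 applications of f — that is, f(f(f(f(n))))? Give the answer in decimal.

351

4032 → 99
99 → 1458
1458 → 702
702 → 351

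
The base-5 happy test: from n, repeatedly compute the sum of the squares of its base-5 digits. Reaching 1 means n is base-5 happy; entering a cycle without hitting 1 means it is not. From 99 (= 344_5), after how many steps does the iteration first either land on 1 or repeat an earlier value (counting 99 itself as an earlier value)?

99 = (3,4,4)_5 → 3² + 4² + 4² = 9 + 16 + 16 = 41
41 = (1,3,1)_5 → 1² + 3² + 1² = 1 + 9 + 1 = 11
11 = (2,1)_5 → 2² + 1² = 4 + 1 = 5
5 = (1,0)_5 → 1² + 0² = 1 + 0 = 1  — reached 1.
That took 4 steps.

4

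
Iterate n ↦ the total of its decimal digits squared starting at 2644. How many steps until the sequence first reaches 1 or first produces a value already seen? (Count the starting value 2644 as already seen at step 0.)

2644 → 2² + 6² + 4² + 4² = 4 + 36 + 16 + 16 = 72
72 → 7² + 2² = 49 + 4 = 53
53 → 5² + 3² = 25 + 9 = 34
34 → 3² + 4² = 9 + 16 = 25
25 → 2² + 5² = 4 + 25 = 29
29 → 2² + 9² = 4 + 81 = 85
85 → 8² + 5² = 64 + 25 = 89
89 → 8² + 9² = 64 + 81 = 145
145 → 1² + 4² + 5² = 1 + 16 + 25 = 42
42 → 4² + 2² = 16 + 4 = 20
20 → 2² + 0² = 4 + 0 = 4
4 → 4² = 16
16 → 1² + 6² = 1 + 36 = 37
37 → 3² + 7² = 9 + 49 = 58
58 → 5² + 8² = 25 + 64 = 89  — 89 repeats.
That took 15 steps.

15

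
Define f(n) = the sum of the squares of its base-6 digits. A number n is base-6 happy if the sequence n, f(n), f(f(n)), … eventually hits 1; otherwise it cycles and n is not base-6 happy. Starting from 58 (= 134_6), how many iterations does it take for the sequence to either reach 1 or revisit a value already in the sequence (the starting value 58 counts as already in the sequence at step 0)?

9

58 = (1,3,4)_6 → 1² + 3² + 4² = 1 + 9 + 16 = 26
26 = (4,2)_6 → 4² + 2² = 16 + 4 = 20
20 = (3,2)_6 → 3² + 2² = 9 + 4 = 13
13 = (2,1)_6 → 2² + 1² = 4 + 1 = 5
5 = (5)_6 → 5² = 25
25 = (4,1)_6 → 4² + 1² = 16 + 1 = 17
17 = (2,5)_6 → 2² + 5² = 4 + 25 = 29
29 = (4,5)_6 → 4² + 5² = 16 + 25 = 41
41 = (1,0,5)_6 → 1² + 0² + 5² = 1 + 0 + 25 = 26  — 26 repeats.
That took 9 steps.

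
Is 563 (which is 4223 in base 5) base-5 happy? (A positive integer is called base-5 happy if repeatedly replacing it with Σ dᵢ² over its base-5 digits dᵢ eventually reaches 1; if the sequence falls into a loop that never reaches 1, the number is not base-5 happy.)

base-5 happy

563 = (4,2,2,3)_5 → 4² + 2² + 2² + 3² = 16 + 4 + 4 + 9 = 33
33 = (1,1,3)_5 → 1² + 1² + 3² = 1 + 1 + 9 = 11
11 = (2,1)_5 → 2² + 1² = 4 + 1 = 5
5 = (1,0)_5 → 1² + 0² = 1 + 0 = 1  — reached 1.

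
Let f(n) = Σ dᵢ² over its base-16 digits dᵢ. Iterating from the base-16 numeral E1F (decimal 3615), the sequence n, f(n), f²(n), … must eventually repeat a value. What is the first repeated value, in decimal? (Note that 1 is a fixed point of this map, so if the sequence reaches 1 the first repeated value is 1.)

3615 = (14,1,15)_16 → 14² + 1² + 15² = 196 + 1 + 225 = 422
422 = (1,10,6)_16 → 1² + 10² + 6² = 1 + 100 + 36 = 137
137 = (8,9)_16 → 8² + 9² = 64 + 81 = 145
145 = (9,1)_16 → 9² + 1² = 81 + 1 = 82
82 = (5,2)_16 → 5² + 2² = 25 + 4 = 29
29 = (1,13)_16 → 1² + 13² = 1 + 169 = 170
170 = (10,10)_16 → 10² + 10² = 100 + 100 = 200
200 = (12,8)_16 → 12² + 8² = 144 + 64 = 208
208 = (13,0)_16 → 13² + 0² = 169 + 0 = 169
169 = (10,9)_16 → 10² + 9² = 100 + 81 = 181
181 = (11,5)_16 → 11² + 5² = 121 + 25 = 146
146 = (9,2)_16 → 9² + 2² = 81 + 4 = 85
85 = (5,5)_16 → 5² + 5² = 25 + 25 = 50
50 = (3,2)_16 → 3² + 2² = 9 + 4 = 13
13 = (13)_16 → 13² = 169  — 169 already appeared earlier.

169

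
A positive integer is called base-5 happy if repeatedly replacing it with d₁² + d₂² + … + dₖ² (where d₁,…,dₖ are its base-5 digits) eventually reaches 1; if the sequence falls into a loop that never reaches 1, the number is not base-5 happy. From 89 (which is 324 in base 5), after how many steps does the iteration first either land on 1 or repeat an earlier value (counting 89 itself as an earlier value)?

4

89 = (3,2,4)_5 → 29
29 = (1,0,4)_5 → 17
17 = (3,2)_5 → 13
13 = (2,3)_5 → 13  — 13 repeats.
That took 4 steps.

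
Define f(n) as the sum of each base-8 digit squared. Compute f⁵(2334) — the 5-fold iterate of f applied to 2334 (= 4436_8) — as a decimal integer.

1

2334 = (4,4,3,6)_8 → 77
77 = (1,1,5)_8 → 27
27 = (3,3)_8 → 18
18 = (2,2)_8 → 8
8 = (1,0)_8 → 1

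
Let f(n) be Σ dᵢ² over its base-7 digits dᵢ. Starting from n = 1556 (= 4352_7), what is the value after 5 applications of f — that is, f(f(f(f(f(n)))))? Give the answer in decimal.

1556 = (4,3,5,2)_7 → 4² + 3² + 5² + 2² = 54
54 = (1,0,5)_7 → 1² + 0² + 5² = 26
26 = (3,5)_7 → 3² + 5² = 34
34 = (4,6)_7 → 4² + 6² = 52
52 = (1,0,3)_7 → 1² + 0² + 3² = 10

10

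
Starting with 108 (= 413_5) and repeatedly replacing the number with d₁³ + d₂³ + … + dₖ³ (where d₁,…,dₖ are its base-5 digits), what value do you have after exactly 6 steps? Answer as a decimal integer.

108 = (4,1,3)_5 → 4³ + 1³ + 3³ = 64 + 1 + 27 = 92
92 = (3,3,2)_5 → 3³ + 3³ + 2³ = 27 + 27 + 8 = 62
62 = (2,2,2)_5 → 2³ + 2³ + 2³ = 8 + 8 + 8 = 24
24 = (4,4)_5 → 4³ + 4³ = 64 + 64 = 128
128 = (1,0,0,3)_5 → 1³ + 0³ + 0³ + 3³ = 1 + 0 + 0 + 27 = 28
28 = (1,0,3)_5 → 1³ + 0³ + 3³ = 1 + 0 + 27 = 28

28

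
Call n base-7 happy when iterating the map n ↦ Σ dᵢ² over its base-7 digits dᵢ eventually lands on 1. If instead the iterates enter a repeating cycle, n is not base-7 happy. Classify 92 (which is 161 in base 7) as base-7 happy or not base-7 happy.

92 = (1,6,1)_7 → 1² + 6² + 1² = 1 + 36 + 1 = 38
38 = (5,3)_7 → 5² + 3² = 25 + 9 = 34
34 = (4,6)_7 → 4² + 6² = 16 + 36 = 52
52 = (1,0,3)_7 → 1² + 0² + 3² = 1 + 0 + 9 = 10
10 = (1,3)_7 → 1² + 3² = 1 + 9 = 10  — 10 already seen; the sequence cycles without reaching 1.

not base-7 happy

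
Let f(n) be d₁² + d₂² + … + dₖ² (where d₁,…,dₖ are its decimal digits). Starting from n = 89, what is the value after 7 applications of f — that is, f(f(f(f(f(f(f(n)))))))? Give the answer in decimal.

89 → 8² + 9² = 145
145 → 1² + 4² + 5² = 42
42 → 4² + 2² = 20
20 → 2² + 0² = 4
4 → 4² = 16
16 → 1² + 6² = 37
37 → 3² + 7² = 58

58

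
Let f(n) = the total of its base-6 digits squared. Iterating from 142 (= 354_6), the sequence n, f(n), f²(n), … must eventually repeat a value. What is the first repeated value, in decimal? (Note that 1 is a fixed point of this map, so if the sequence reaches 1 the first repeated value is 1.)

17

142 = (3,5,4)_6 → 3² + 5² + 4² = 9 + 25 + 16 = 50
50 = (1,2,2)_6 → 1² + 2² + 2² = 1 + 4 + 4 = 9
9 = (1,3)_6 → 1² + 3² = 1 + 9 = 10
10 = (1,4)_6 → 1² + 4² = 1 + 16 = 17
17 = (2,5)_6 → 2² + 5² = 4 + 25 = 29
29 = (4,5)_6 → 4² + 5² = 16 + 25 = 41
41 = (1,0,5)_6 → 1² + 0² + 5² = 1 + 0 + 25 = 26
26 = (4,2)_6 → 4² + 2² = 16 + 4 = 20
20 = (3,2)_6 → 3² + 2² = 9 + 4 = 13
13 = (2,1)_6 → 2² + 1² = 4 + 1 = 5
5 = (5)_6 → 5² = 25
25 = (4,1)_6 → 4² + 1² = 16 + 1 = 17  — 17 already appeared earlier.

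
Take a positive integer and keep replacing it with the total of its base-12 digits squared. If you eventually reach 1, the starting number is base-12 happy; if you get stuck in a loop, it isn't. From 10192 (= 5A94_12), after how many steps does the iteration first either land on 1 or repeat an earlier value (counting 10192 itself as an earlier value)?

7

10192 = (5,10,9,4)_12 → 5² + 10² + 9² + 4² = 25 + 100 + 81 + 16 = 222
222 = (1,6,6)_12 → 1² + 6² + 6² = 1 + 36 + 36 = 73
73 = (6,1)_12 → 6² + 1² = 36 + 1 = 37
37 = (3,1)_12 → 3² + 1² = 9 + 1 = 10
10 = (10)_12 → 10² = 100
100 = (8,4)_12 → 8² + 4² = 64 + 16 = 80
80 = (6,8)_12 → 6² + 8² = 36 + 64 = 100  — 100 repeats.
That took 7 steps.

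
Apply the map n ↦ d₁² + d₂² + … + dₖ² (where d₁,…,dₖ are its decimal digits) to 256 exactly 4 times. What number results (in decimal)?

58

256 → 65
65 → 61
61 → 37
37 → 58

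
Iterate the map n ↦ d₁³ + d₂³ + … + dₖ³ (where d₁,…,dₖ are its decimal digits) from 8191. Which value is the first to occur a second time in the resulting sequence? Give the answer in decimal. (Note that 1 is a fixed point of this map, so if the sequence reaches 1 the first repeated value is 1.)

1

8191 → 8³ + 1³ + 9³ + 1³ = 1243
1243 → 1³ + 2³ + 4³ + 3³ = 100
100 → 1³ + 0³ + 0³ = 1  — reached the fixed point 1.
1 → 1, so 1 is the first repeated value.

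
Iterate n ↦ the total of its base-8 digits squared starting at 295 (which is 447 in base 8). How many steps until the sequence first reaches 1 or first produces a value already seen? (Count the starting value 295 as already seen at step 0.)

295 = (4,4,7)_8 → 81
81 = (1,2,1)_8 → 6
6 = (6)_8 → 36
36 = (4,4)_8 → 32
32 = (4,0)_8 → 16
16 = (2,0)_8 → 4
4 = (4)_8 → 16  — 16 repeats.
That took 7 steps.

7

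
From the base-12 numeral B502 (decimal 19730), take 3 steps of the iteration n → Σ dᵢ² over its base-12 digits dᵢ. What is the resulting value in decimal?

19730 = (11,5,0,2)_12 → 150
150 = (1,0,6)_12 → 37
37 = (3,1)_12 → 10

10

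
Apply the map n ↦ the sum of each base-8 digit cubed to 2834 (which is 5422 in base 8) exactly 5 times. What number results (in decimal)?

8

2834 = (5,4,2,2)_8 → 5³ + 4³ + 2³ + 2³ = 125 + 64 + 8 + 8 = 205
205 = (3,1,5)_8 → 3³ + 1³ + 5³ = 27 + 1 + 125 = 153
153 = (2,3,1)_8 → 2³ + 3³ + 1³ = 8 + 27 + 1 = 36
36 = (4,4)_8 → 4³ + 4³ = 64 + 64 = 128
128 = (2,0,0)_8 → 2³ + 0³ + 0³ = 8 + 0 + 0 = 8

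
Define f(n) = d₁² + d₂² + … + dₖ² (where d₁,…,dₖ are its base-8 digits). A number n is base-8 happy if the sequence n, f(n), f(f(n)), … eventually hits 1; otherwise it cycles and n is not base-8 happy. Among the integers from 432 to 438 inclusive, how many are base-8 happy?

2

432: 432 → 72 → 2 → 4 → 16 → 4  — not base-8 happy
433: 433 → 73 → 3 → 9 → 2 → 4 → 16 → 4  — not base-8 happy
434: 434 → 76 → 18 → 8 → 1  — base-8 happy
435: 435 → 81 → 6 → 36 → 32 → 16 → 4 → 16  — not base-8 happy
436: 436 → 88 → 10 → 5 → 25 → 10  — not base-8 happy
437: 437 → 97 → 18 → 8 → 1  — base-8 happy
438: 438 → 108 → 42 → 29 → 34 → 20 → 20  — not base-8 happy
base-8 happy: 434, 437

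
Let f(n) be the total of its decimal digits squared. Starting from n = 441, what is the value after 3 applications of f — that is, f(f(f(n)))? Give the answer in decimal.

441 → 4² + 4² + 1² = 16 + 16 + 1 = 33
33 → 3² + 3² = 9 + 9 = 18
18 → 1² + 8² = 1 + 64 = 65

65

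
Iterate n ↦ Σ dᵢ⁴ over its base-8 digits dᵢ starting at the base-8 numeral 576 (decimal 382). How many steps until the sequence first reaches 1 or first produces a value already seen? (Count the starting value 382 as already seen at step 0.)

10

382 = (5,7,6)_8 → 5⁴ + 7⁴ + 6⁴ = 4322
4322 = (1,0,3,4,2)_8 → 1⁴ + 0⁴ + 3⁴ + 4⁴ + 2⁴ = 354
354 = (5,4,2)_8 → 5⁴ + 4⁴ + 2⁴ = 897
897 = (1,6,0,1)_8 → 1⁴ + 6⁴ + 0⁴ + 1⁴ = 1298
1298 = (2,4,2,2)_8 → 2⁴ + 4⁴ + 2⁴ + 2⁴ = 304
304 = (4,6,0)_8 → 4⁴ + 6⁴ + 0⁴ = 1552
1552 = (3,0,2,0)_8 → 3⁴ + 0⁴ + 2⁴ + 0⁴ = 97
97 = (1,4,1)_8 → 1⁴ + 4⁴ + 1⁴ = 258
258 = (4,0,2)_8 → 4⁴ + 0⁴ + 2⁴ = 272
272 = (4,2,0)_8 → 4⁴ + 2⁴ + 0⁴ = 272  — 272 repeats.
That took 10 steps.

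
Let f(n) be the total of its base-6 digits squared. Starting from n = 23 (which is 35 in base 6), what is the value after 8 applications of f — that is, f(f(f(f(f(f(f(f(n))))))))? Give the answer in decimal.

17

23 = (3,5)_6 → 34
34 = (5,4)_6 → 41
41 = (1,0,5)_6 → 26
26 = (4,2)_6 → 20
20 = (3,2)_6 → 13
13 = (2,1)_6 → 5
5 = (5)_6 → 25
25 = (4,1)_6 → 17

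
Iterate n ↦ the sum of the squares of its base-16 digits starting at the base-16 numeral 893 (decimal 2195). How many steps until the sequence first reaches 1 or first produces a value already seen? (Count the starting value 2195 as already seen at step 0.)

2195 = (8,9,3)_16 → 8² + 9² + 3² = 64 + 81 + 9 = 154
154 = (9,10)_16 → 9² + 10² = 81 + 100 = 181
181 = (11,5)_16 → 11² + 5² = 121 + 25 = 146
146 = (9,2)_16 → 9² + 2² = 81 + 4 = 85
85 = (5,5)_16 → 5² + 5² = 25 + 25 = 50
50 = (3,2)_16 → 3² + 2² = 9 + 4 = 13
13 = (13)_16 → 13² = 169
169 = (10,9)_16 → 10² + 9² = 100 + 81 = 181  — 181 repeats.
That took 8 steps.

8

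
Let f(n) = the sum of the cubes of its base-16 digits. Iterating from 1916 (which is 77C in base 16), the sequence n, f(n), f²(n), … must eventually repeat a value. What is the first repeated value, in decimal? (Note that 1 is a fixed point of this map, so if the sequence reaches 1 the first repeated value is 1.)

3689

1916 = (7,7,12)_16 → 7³ + 7³ + 12³ = 2414
2414 = (9,6,14)_16 → 9³ + 6³ + 14³ = 3689
3689 = (14,6,9)_16 → 14³ + 6³ + 9³ = 3689  — 3689 already appeared earlier.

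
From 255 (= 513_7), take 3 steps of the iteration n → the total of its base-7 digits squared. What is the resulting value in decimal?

255 = (5,1,3)_7 → 5² + 1² + 3² = 25 + 1 + 9 = 35
35 = (5,0)_7 → 5² + 0² = 25 + 0 = 25
25 = (3,4)_7 → 3² + 4² = 9 + 16 = 25

25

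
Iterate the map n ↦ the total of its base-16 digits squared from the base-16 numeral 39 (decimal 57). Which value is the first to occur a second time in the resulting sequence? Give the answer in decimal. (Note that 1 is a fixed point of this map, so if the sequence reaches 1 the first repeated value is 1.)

169

57 = (3,9)_16 → 3² + 9² = 90
90 = (5,10)_16 → 5² + 10² = 125
125 = (7,13)_16 → 7² + 13² = 218
218 = (13,10)_16 → 13² + 10² = 269
269 = (1,0,13)_16 → 1² + 0² + 13² = 170
170 = (10,10)_16 → 10² + 10² = 200
200 = (12,8)_16 → 12² + 8² = 208
208 = (13,0)_16 → 13² + 0² = 169
169 = (10,9)_16 → 10² + 9² = 181
181 = (11,5)_16 → 11² + 5² = 146
146 = (9,2)_16 → 9² + 2² = 85
85 = (5,5)_16 → 5² + 5² = 50
50 = (3,2)_16 → 3² + 2² = 13
13 = (13)_16 → 13² = 169  — 169 already appeared earlier.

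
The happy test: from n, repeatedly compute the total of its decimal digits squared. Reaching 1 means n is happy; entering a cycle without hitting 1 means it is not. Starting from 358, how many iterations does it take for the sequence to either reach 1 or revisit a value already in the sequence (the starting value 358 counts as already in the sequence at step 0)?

10

358 → 3² + 5² + 8² = 9 + 25 + 64 = 98
98 → 9² + 8² = 81 + 64 = 145
145 → 1² + 4² + 5² = 1 + 16 + 25 = 42
42 → 4² + 2² = 16 + 4 = 20
20 → 2² + 0² = 4 + 0 = 4
4 → 4² = 16
16 → 1² + 6² = 1 + 36 = 37
37 → 3² + 7² = 9 + 49 = 58
58 → 5² + 8² = 25 + 64 = 89
89 → 8² + 9² = 64 + 81 = 145  — 145 repeats.
That took 10 steps.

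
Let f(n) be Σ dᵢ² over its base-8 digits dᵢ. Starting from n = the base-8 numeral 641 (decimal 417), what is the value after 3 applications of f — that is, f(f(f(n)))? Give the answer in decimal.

74

417 = (6,4,1)_8 → 53
53 = (6,5)_8 → 61
61 = (7,5)_8 → 74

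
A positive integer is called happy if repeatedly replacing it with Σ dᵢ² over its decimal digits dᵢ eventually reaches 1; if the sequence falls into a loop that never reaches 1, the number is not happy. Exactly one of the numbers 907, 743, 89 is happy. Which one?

907

907: 907 → 130 → 10 → 1  — reaches 1 (happy)
743: 743 → 74 → 65 → 61 → 37 → 58 → 89 → 145 → 42 → 20 → 4 → 16 → 37  — repeats 37 (not happy)
89: 89 → 145 → 42 → 20 → 4 → 16 → 37 → 58 → 89  — repeats 89 (not happy)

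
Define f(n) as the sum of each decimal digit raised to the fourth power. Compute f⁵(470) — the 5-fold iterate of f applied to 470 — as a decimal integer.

4179

470 → 4⁴ + 7⁴ + 0⁴ = 256 + 2401 + 0 = 2657
2657 → 2⁴ + 6⁴ + 5⁴ + 7⁴ = 16 + 1296 + 625 + 2401 = 4338
4338 → 4⁴ + 3⁴ + 3⁴ + 8⁴ = 256 + 81 + 81 + 4096 = 4514
4514 → 4⁴ + 5⁴ + 1⁴ + 4⁴ = 256 + 625 + 1 + 256 = 1138
1138 → 1⁴ + 1⁴ + 3⁴ + 8⁴ = 1 + 1 + 81 + 4096 = 4179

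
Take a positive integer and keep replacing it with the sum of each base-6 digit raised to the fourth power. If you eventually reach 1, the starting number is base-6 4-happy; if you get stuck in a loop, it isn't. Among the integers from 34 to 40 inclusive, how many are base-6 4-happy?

1

34: 34 → 881 → 897 → 962 → 544 → 353 → 963 → 609 → 978 → 338 → 114 → 82 → 273 → 164 → 353  — not base-6 4-happy
35: 35 → 1250 → 1153 → 642 → 1266 → 1251 → 1218 → 1331 → 1251  — not base-6 4-happy
36: 36 → 1  — base-6 4-happy
37: 37 → 2 → 16 → 272 → 99 → 353 → 963 → 609 → 978 → 338 → 114 → 82 → 273 → 164 → 353  — not base-6 4-happy
38: 38 → 17 → 641 → 1522 → 259 → 4 → 256 → 258 → 3 → 81 → 98 → 288 → 17  — not base-6 4-happy
39: 39 → 82 → 273 → 164 → 353 → 963 → 609 → 978 → 338 → 114 → 82  — not base-6 4-happy
40: 40 → 257 → 627 → 738 → 178 → 1137 → 788 → 803 → 963 → 609 → 978 → 338 → 114 → 82 → 273 → 164 → 353 → 963  — not base-6 4-happy
base-6 4-happy: 36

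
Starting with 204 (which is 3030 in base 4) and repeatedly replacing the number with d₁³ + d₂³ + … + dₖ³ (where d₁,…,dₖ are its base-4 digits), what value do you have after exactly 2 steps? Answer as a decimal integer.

36

204 = (3,0,3,0)_4 → 3³ + 0³ + 3³ + 0³ = 27 + 0 + 27 + 0 = 54
54 = (3,1,2)_4 → 3³ + 1³ + 2³ = 27 + 1 + 8 = 36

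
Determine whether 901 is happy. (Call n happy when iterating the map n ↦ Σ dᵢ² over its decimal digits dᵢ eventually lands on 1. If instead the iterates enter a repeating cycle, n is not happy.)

901 → 9² + 0² + 1² = 82
82 → 8² + 2² = 68
68 → 6² + 8² = 100
100 → 1² + 0² + 0² = 1  — reached 1.

happy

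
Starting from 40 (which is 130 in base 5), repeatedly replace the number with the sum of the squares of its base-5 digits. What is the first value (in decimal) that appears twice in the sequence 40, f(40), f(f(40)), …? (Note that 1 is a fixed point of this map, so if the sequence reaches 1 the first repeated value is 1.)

10

40 = (1,3,0)_5 → 1² + 3² + 0² = 10
10 = (2,0)_5 → 2² + 0² = 4
4 = (4)_5 → 4² = 16
16 = (3,1)_5 → 3² + 1² = 10  — 10 already appeared earlier.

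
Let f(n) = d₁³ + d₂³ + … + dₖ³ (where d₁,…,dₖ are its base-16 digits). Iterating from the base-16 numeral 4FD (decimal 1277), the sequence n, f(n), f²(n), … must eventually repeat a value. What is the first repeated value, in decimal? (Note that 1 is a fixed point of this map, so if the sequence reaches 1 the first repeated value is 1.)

1277 = (4,15,13)_16 → 4³ + 15³ + 13³ = 64 + 3375 + 2197 = 5636
5636 = (1,6,0,4)_16 → 1³ + 6³ + 0³ + 4³ = 1 + 216 + 0 + 64 = 281
281 = (1,1,9)_16 → 1³ + 1³ + 9³ = 1 + 1 + 729 = 731
731 = (2,13,11)_16 → 2³ + 13³ + 11³ = 8 + 2197 + 1331 = 3536
3536 = (13,13,0)_16 → 13³ + 13³ + 0³ = 2197 + 2197 + 0 = 4394
4394 = (1,1,2,10)_16 → 1³ + 1³ + 2³ + 10³ = 1 + 1 + 8 + 1000 = 1010
1010 = (3,15,2)_16 → 3³ + 15³ + 2³ = 27 + 3375 + 8 = 3410
3410 = (13,5,2)_16 → 13³ + 5³ + 2³ = 2197 + 125 + 8 = 2330
2330 = (9,1,10)_16 → 9³ + 1³ + 10³ = 729 + 1 + 1000 = 1730
1730 = (6,12,2)_16 → 6³ + 12³ + 2³ = 216 + 1728 + 8 = 1952
1952 = (7,10,0)_16 → 7³ + 10³ + 0³ = 343 + 1000 + 0 = 1343
1343 = (5,3,15)_16 → 5³ + 3³ + 15³ = 125 + 27 + 3375 = 3527
3527 = (13,12,7)_16 → 13³ + 12³ + 7³ = 2197 + 1728 + 343 = 4268
4268 = (1,0,10,12)_16 → 1³ + 0³ + 10³ + 12³ = 1 + 0 + 1000 + 1728 = 2729
2729 = (10,10,9)_16 → 10³ + 10³ + 9³ = 1000 + 1000 + 729 = 2729  — 2729 already appeared earlier.

2729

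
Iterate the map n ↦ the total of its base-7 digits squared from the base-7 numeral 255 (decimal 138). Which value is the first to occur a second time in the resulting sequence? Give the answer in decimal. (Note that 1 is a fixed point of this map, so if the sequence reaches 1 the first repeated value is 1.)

10

138 = (2,5,5)_7 → 2² + 5² + 5² = 4 + 25 + 25 = 54
54 = (1,0,5)_7 → 1² + 0² + 5² = 1 + 0 + 25 = 26
26 = (3,5)_7 → 3² + 5² = 9 + 25 = 34
34 = (4,6)_7 → 4² + 6² = 16 + 36 = 52
52 = (1,0,3)_7 → 1² + 0² + 3² = 1 + 0 + 9 = 10
10 = (1,3)_7 → 1² + 3² = 1 + 9 = 10  — 10 already appeared earlier.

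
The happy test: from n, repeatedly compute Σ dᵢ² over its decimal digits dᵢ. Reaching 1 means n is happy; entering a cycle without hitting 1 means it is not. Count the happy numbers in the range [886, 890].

1

886: 886 → 164 → 53 → 34 → 25 → 29 → 85 → 89 → 145 → 42 → 20 → 4 → 16 → 37 → 58 → 89  — not happy
887: 887 → 177 → 99 → 162 → 41 → 17 → 50 → 25 → 29 → 85 → 89 → 145 → 42 → 20 → 4 → 16 → 37 → 58 → 89  — not happy
888: 888 → 192 → 86 → 100 → 1  — happy
889: 889 → 209 → 85 → 89 → 145 → 42 → 20 → 4 → 16 → 37 → 58 → 89  — not happy
890: 890 → 145 → 42 → 20 → 4 → 16 → 37 → 58 → 89 → 145  — not happy
happy: 888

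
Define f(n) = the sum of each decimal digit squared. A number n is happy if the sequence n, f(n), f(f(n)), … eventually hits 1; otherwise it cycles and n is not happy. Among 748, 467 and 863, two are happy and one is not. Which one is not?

748: 748 → 129 → 86 → 100 → 1  — reaches 1 (happy)
467: 467 → 101 → 2 → 4 → 16 → 37 → 58 → 89 → 145 → 42 → 20 → 4  — repeats 4 (not happy)
863: 863 → 109 → 82 → 68 → 100 → 1  — reaches 1 (happy)

467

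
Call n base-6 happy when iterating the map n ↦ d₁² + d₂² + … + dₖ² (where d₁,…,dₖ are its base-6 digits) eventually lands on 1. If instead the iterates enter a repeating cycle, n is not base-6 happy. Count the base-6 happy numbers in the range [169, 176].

1

169: 169 → 33 → 34 → 41 → 26 → 20 → 13 → 5 → 25 → 17 → 29 → 41  — not base-6 happy
170: 170 → 36 → 1  — base-6 happy
171: 171 → 41 → 26 → 20 → 13 → 5 → 25 → 17 → 29 → 41  — not base-6 happy
172: 172 → 48 → 5 → 25 → 17 → 29 → 41 → 26 → 20 → 13 → 5  — not base-6 happy
173: 173 → 57 → 19 → 10 → 17 → 29 → 41 → 26 → 20 → 13 → 5 → 25 → 17  — not base-6 happy
174: 174 → 41 → 26 → 20 → 13 → 5 → 25 → 17 → 29 → 41  — not base-6 happy
175: 175 → 42 → 2 → 4 → 16 → 20 → 13 → 5 → 25 → 17 → 29 → 41 → 26 → 20  — not base-6 happy
176: 176 → 45 → 11 → 26 → 20 → 13 → 5 → 25 → 17 → 29 → 41 → 26  — not base-6 happy
base-6 happy: 170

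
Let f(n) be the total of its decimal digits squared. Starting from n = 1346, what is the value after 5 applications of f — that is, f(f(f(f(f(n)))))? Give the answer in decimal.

58

1346 → 1² + 3² + 4² + 6² = 1 + 9 + 16 + 36 = 62
62 → 6² + 2² = 36 + 4 = 40
40 → 4² + 0² = 16 + 0 = 16
16 → 1² + 6² = 1 + 36 = 37
37 → 3² + 7² = 9 + 49 = 58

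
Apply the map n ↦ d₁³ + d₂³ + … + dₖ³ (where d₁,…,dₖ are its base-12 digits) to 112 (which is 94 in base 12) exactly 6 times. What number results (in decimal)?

755

112 = (9,4)_12 → 9³ + 4³ = 729 + 64 = 793
793 = (5,6,1)_12 → 5³ + 6³ + 1³ = 125 + 216 + 1 = 342
342 = (2,4,6)_12 → 2³ + 4³ + 6³ = 8 + 64 + 216 = 288
288 = (2,0,0)_12 → 2³ + 0³ + 0³ = 8 + 0 + 0 = 8
8 = (8)_12 → 8³ = 512
512 = (3,6,8)_12 → 3³ + 6³ + 8³ = 27 + 216 + 512 = 755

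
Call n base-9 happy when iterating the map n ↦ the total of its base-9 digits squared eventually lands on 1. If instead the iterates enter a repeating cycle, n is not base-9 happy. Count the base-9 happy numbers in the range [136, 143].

1

136: 136 → 38 → 20 → 8 → 64 → 50 → 50  (repeats 50)
137: 137 → 41 → 41  (repeats 41)
138: 138 → 46 → 26 → 68 → 74 → 68  (repeats 68)
139: 139 → 53 → 89 → 65 → 53  (repeats 53)
140: 140 → 62 → 100 → 6 → 36 → 16 → 50 → 50  (repeats 50)
141: 141 → 73 → 65 → 53 → 89 → 65  (repeats 65)
142: 142 → 86 → 26 → 68 → 74 → 68  (repeats 68)
143: 143 → 101 → 9 → 1  (reaches 1)
base-9 happy: 143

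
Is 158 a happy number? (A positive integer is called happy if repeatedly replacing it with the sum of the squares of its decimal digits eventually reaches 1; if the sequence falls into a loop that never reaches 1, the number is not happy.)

not happy

158 → 1² + 5² + 8² = 90
90 → 9² + 0² = 81
81 → 8² + 1² = 65
65 → 6² + 5² = 61
61 → 6² + 1² = 37
37 → 3² + 7² = 58
58 → 5² + 8² = 89
89 → 8² + 9² = 145
145 → 1² + 4² + 5² = 42
42 → 4² + 2² = 20
20 → 2² + 0² = 4
4 → 4² = 16
16 → 1² + 6² = 37  — 37 already seen; the sequence cycles without reaching 1.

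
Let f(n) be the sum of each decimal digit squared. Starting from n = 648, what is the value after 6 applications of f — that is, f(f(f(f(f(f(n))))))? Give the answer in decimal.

145

648 → 6² + 4² + 8² = 116
116 → 1² + 1² + 6² = 38
38 → 3² + 8² = 73
73 → 7² + 3² = 58
58 → 5² + 8² = 89
89 → 8² + 9² = 145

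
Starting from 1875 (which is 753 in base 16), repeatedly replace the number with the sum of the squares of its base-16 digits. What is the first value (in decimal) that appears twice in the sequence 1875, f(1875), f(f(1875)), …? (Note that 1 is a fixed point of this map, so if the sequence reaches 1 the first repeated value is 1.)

1

1875 = (7,5,3)_16 → 7² + 5² + 3² = 49 + 25 + 9 = 83
83 = (5,3)_16 → 5² + 3² = 25 + 9 = 34
34 = (2,2)_16 → 2² + 2² = 4 + 4 = 8
8 = (8)_16 → 8² = 64
64 = (4,0)_16 → 4² + 0² = 16 + 0 = 16
16 = (1,0)_16 → 1² + 0² = 1 + 0 = 1  — reached the fixed point 1.
1 → 1, so 1 is the first repeated value.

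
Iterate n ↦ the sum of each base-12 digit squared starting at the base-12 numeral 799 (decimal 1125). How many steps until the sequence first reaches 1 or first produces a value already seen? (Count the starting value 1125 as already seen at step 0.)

1125 = (7,9,9)_12 → 7² + 9² + 9² = 211
211 = (1,5,7)_12 → 1² + 5² + 7² = 75
75 = (6,3)_12 → 6² + 3² = 45
45 = (3,9)_12 → 3² + 9² = 90
90 = (7,6)_12 → 7² + 6² = 85
85 = (7,1)_12 → 7² + 1² = 50
50 = (4,2)_12 → 4² + 2² = 20
20 = (1,8)_12 → 1² + 8² = 65
65 = (5,5)_12 → 5² + 5² = 50  — 50 repeats.
That took 9 steps.

9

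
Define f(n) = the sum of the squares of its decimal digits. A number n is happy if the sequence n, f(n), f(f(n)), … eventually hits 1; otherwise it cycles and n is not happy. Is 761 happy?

happy

761 → 7² + 6² + 1² = 49 + 36 + 1 = 86
86 → 8² + 6² = 64 + 36 = 100
100 → 1² + 0² + 0² = 1 + 0 + 0 = 1  — reached 1.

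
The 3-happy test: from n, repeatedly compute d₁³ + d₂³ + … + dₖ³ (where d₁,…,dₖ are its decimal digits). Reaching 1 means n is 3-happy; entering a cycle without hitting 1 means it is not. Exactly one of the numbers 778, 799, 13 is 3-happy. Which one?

778: 778 → 1198 → 1243 → 100 → 1  — reaches 1 (3-happy)
799: 799 → 1801 → 514 → 190 → 730 → 370 → 370  — repeats 370 (not 3-happy)
13: 13 → 28 → 520 → 133 → 55 → 250 → 133  — repeats 133 (not 3-happy)

778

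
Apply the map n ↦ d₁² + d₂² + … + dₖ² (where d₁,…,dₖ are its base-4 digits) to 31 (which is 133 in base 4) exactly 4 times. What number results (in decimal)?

31 = (1,3,3)_4 → 1² + 3² + 3² = 19
19 = (1,0,3)_4 → 1² + 0² + 3² = 10
10 = (2,2)_4 → 2² + 2² = 8
8 = (2,0)_4 → 2² + 0² = 4

4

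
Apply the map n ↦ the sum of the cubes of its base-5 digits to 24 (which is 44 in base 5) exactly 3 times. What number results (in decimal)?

24 = (4,4)_5 → 4³ + 4³ = 64 + 64 = 128
128 = (1,0,0,3)_5 → 1³ + 0³ + 0³ + 3³ = 1 + 0 + 0 + 27 = 28
28 = (1,0,3)_5 → 1³ + 0³ + 3³ = 1 + 0 + 27 = 28

28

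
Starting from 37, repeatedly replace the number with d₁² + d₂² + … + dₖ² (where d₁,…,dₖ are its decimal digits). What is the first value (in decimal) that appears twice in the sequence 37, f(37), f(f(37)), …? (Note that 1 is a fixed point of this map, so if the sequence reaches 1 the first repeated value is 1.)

37

37 → 3² + 7² = 58
58 → 5² + 8² = 89
89 → 8² + 9² = 145
145 → 1² + 4² + 5² = 42
42 → 4² + 2² = 20
20 → 2² + 0² = 4
4 → 4² = 16
16 → 1² + 6² = 37  — 37 already appeared earlier.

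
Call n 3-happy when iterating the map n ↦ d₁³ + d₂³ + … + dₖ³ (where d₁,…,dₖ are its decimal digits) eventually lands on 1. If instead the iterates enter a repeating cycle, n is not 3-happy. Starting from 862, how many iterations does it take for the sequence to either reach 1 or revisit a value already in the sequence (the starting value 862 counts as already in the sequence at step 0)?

862 → 8³ + 6³ + 2³ = 736
736 → 7³ + 3³ + 6³ = 586
586 → 5³ + 8³ + 6³ = 853
853 → 8³ + 5³ + 3³ = 664
664 → 6³ + 6³ + 4³ = 496
496 → 4³ + 9³ + 6³ = 1009
1009 → 1³ + 0³ + 0³ + 9³ = 730
730 → 7³ + 3³ + 0³ = 370
370 → 3³ + 7³ + 0³ = 370  — 370 repeats.
That took 9 steps.

9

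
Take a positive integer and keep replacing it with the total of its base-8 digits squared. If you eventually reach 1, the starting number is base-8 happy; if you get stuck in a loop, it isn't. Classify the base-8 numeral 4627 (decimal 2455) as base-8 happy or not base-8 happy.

2455 = (4,6,2,7)_8 → 105
105 = (1,5,1)_8 → 27
27 = (3,3)_8 → 18
18 = (2,2)_8 → 8
8 = (1,0)_8 → 1  — reached 1.

base-8 happy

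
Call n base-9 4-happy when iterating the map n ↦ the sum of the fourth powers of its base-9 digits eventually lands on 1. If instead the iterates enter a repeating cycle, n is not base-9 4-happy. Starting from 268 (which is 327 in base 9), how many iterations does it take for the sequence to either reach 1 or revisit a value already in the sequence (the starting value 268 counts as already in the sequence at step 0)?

13

268 = (3,2,7)_9 → 3⁴ + 2⁴ + 7⁴ = 2498
2498 = (3,3,7,5)_9 → 3⁴ + 3⁴ + 7⁴ + 5⁴ = 3188
3188 = (4,3,3,2)_9 → 4⁴ + 3⁴ + 3⁴ + 2⁴ = 434
434 = (5,3,2)_9 → 5⁴ + 3⁴ + 2⁴ = 722
722 = (8,8,2)_9 → 8⁴ + 8⁴ + 2⁴ = 8208
8208 = (1,2,2,3,0)_9 → 1⁴ + 2⁴ + 2⁴ + 3⁴ + 0⁴ = 114
114 = (1,3,6)_9 → 1⁴ + 3⁴ + 6⁴ = 1378
1378 = (1,8,0,1)_9 → 1⁴ + 8⁴ + 0⁴ + 1⁴ = 4098
4098 = (5,5,5,3)_9 → 5⁴ + 5⁴ + 5⁴ + 3⁴ = 1956
1956 = (2,6,1,3)_9 → 2⁴ + 6⁴ + 1⁴ + 3⁴ = 1394
1394 = (1,8,1,8)_9 → 1⁴ + 8⁴ + 1⁴ + 8⁴ = 8194
8194 = (1,2,2,1,4)_9 → 1⁴ + 2⁴ + 2⁴ + 1⁴ + 4⁴ = 290
290 = (3,5,2)_9 → 3⁴ + 5⁴ + 2⁴ = 722  — 722 repeats.
That took 13 steps.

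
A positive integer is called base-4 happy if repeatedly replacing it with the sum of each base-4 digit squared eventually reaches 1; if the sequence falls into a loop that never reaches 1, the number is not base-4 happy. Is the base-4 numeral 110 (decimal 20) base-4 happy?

20 = (1,1,0)_4 → 1² + 1² + 0² = 2
2 = (2)_4 → 2² = 4
4 = (1,0)_4 → 1² + 0² = 1  — reached 1.

base-4 happy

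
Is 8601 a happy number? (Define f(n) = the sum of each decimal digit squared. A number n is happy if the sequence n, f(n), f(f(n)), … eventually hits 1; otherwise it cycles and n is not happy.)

not happy

8601 → 101
101 → 2
2 → 4
4 → 16
16 → 37
37 → 58
58 → 89
89 → 145
145 → 42
42 → 20
20 → 4  — 4 already seen; the sequence cycles without reaching 1.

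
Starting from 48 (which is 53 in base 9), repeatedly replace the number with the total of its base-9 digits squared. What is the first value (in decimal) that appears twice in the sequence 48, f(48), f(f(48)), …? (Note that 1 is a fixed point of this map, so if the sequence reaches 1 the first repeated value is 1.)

48 = (5,3)_9 → 34
34 = (3,7)_9 → 58
58 = (6,4)_9 → 52
52 = (5,7)_9 → 74
74 = (8,2)_9 → 68
68 = (7,5)_9 → 74  — 74 already appeared earlier.

74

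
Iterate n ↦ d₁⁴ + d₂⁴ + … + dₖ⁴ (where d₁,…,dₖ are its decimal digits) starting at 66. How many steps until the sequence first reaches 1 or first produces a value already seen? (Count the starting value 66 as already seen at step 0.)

66 → 6⁴ + 6⁴ = 1296 + 1296 = 2592
2592 → 2⁴ + 5⁴ + 9⁴ + 2⁴ = 16 + 625 + 6561 + 16 = 7218
7218 → 7⁴ + 2⁴ + 1⁴ + 8⁴ = 2401 + 16 + 1 + 4096 = 6514
6514 → 6⁴ + 5⁴ + 1⁴ + 4⁴ = 1296 + 625 + 1 + 256 = 2178
2178 → 2⁴ + 1⁴ + 7⁴ + 8⁴ = 16 + 1 + 2401 + 4096 = 6514  — 6514 repeats.
That took 5 steps.

5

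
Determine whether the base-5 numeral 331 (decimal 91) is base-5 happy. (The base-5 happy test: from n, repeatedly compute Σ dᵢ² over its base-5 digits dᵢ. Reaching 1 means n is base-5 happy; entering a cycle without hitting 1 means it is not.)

91 = (3,3,1)_5 → 3² + 3² + 1² = 9 + 9 + 1 = 19
19 = (3,4)_5 → 3² + 4² = 9 + 16 = 25
25 = (1,0,0)_5 → 1² + 0² + 0² = 1 + 0 + 0 = 1  — reached 1.

base-5 happy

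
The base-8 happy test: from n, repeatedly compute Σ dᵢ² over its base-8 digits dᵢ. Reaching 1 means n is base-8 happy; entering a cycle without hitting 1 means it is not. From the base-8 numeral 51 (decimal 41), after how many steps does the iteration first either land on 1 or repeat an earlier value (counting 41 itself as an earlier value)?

3

41 = (5,1)_8 → 5² + 1² = 26
26 = (3,2)_8 → 3² + 2² = 13
13 = (1,5)_8 → 1² + 5² = 26  — 26 repeats.
That took 3 steps.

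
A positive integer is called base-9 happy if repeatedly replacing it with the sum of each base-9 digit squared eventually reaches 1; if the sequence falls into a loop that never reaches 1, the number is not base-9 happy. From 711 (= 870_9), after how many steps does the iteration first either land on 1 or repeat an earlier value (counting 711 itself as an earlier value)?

711 = (8,7,0)_9 → 8² + 7² + 0² = 113
113 = (1,3,5)_9 → 1² + 3² + 5² = 35
35 = (3,8)_9 → 3² + 8² = 73
73 = (8,1)_9 → 8² + 1² = 65
65 = (7,2)_9 → 7² + 2² = 53
53 = (5,8)_9 → 5² + 8² = 89
89 = (1,0,8)_9 → 1² + 0² + 8² = 65  — 65 repeats.
That took 7 steps.

7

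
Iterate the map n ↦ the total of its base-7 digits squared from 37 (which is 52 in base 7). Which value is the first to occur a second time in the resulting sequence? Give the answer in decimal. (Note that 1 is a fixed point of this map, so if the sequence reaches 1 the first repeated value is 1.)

37

37 = (5,2)_7 → 5² + 2² = 25 + 4 = 29
29 = (4,1)_7 → 4² + 1² = 16 + 1 = 17
17 = (2,3)_7 → 2² + 3² = 4 + 9 = 13
13 = (1,6)_7 → 1² + 6² = 1 + 36 = 37  — 37 already appeared earlier.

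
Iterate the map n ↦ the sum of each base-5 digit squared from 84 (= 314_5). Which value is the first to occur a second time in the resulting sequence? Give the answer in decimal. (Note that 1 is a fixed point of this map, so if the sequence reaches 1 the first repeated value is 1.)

4

84 = (3,1,4)_5 → 3² + 1² + 4² = 26
26 = (1,0,1)_5 → 1² + 0² + 1² = 2
2 = (2)_5 → 2² = 4
4 = (4)_5 → 4² = 16
16 = (3,1)_5 → 3² + 1² = 10
10 = (2,0)_5 → 2² + 0² = 4  — 4 already appeared earlier.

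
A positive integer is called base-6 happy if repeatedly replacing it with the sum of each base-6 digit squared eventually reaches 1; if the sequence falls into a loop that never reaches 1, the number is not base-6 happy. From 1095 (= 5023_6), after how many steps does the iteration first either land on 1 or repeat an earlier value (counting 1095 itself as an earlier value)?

10

1095 = (5,0,2,3)_6 → 5² + 0² + 2² + 3² = 38
38 = (1,0,2)_6 → 1² + 0² + 2² = 5
5 = (5)_6 → 5² = 25
25 = (4,1)_6 → 4² + 1² = 17
17 = (2,5)_6 → 2² + 5² = 29
29 = (4,5)_6 → 4² + 5² = 41
41 = (1,0,5)_6 → 1² + 0² + 5² = 26
26 = (4,2)_6 → 4² + 2² = 20
20 = (3,2)_6 → 3² + 2² = 13
13 = (2,1)_6 → 2² + 1² = 5  — 5 repeats.
That took 10 steps.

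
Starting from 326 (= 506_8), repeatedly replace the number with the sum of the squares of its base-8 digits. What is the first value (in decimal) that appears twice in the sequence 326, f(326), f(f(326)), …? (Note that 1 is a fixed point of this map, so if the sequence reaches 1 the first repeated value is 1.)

16

326 = (5,0,6)_8 → 61
61 = (7,5)_8 → 74
74 = (1,1,2)_8 → 6
6 = (6)_8 → 36
36 = (4,4)_8 → 32
32 = (4,0)_8 → 16
16 = (2,0)_8 → 4
4 = (4)_8 → 16  — 16 already appeared earlier.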